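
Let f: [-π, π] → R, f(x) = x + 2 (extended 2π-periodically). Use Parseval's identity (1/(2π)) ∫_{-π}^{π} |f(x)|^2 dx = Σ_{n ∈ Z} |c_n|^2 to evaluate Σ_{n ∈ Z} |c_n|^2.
Σ |c_n|^2 = π^2/3 + 4

Expand and integrate term by term over [-π, π]:
  ∫ (x)^2 dx = 1·(2π^3/3); ∫ 2·1·(2)·x dx = 0 (odd integrand); ∫ 2^2 dx = 4·2π.
So (1/(2π)) ∫_{-π}^{π} (x + 2)^2 dx = 1π^2/3 + 4 = π^2/3 + 4.
Parseval ⇒ Σ |c_n|^2 = π^2/3 + 4.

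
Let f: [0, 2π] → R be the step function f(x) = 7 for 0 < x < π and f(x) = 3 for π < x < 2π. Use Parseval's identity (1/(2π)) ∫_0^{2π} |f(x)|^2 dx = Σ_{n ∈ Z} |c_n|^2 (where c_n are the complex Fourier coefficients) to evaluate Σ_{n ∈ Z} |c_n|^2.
Σ |c_n|^2 = 29

Parseval equates the L^2 energy of f (normalised by 1/(2π)) with the ℓ^2 sum of its Fourier coefficients: (1/(2π)) ∫_0^{2π} |f|^2 = Σ |c_n|^2.
Compute the left side: (1/(2π)) [∫_0^π 7^2 dx + ∫_π^{2π} 3^2 dx] = (1/(2π)) · (49π + 9π) = (49 + 9)/2 = 29.
So Σ_{n ∈ Z} |c_n|^2 = 29.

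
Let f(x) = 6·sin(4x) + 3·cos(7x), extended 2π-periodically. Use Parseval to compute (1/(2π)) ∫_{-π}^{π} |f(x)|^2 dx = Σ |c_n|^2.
Σ |c_n|^2 = 45/2

Expand |f|^2 and use orthogonality of {sin(nx), cos(mx)} on [-π, π]:
  ∫_{-π}^{π} sin(nx)^2 dx = π, ∫ cos(mx)^2 dx = π, and cross terms integrate to 0.
So ∫_{-π}^{π} f(x)^2 dx = 6^2 · π + 3^2 · π = (36 + 9)π.
Divide by 2π: (36 + 9)/2 = 45/2.
By Parseval, this equals Σ |c_n|^2.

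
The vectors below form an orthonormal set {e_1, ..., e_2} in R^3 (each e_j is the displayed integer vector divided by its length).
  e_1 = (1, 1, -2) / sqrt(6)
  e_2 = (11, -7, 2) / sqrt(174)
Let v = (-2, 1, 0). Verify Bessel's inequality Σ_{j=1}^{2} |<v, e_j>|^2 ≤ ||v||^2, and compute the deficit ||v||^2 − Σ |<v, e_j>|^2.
Σ |<v, e_j>|^2 = 5; ||v||^2 = 5; deficit = 0

Write each e_j = u_j / sqrt(<u_j, u_j>) where u_j is the displayed integer vector. Then <v, e_j> = <v, u_j> / sqrt(<u_j, u_j>), so |<v, e_j>|^2 = <v, u_j>^2 / <u_j, u_j>.
Coefficients: <v, e_1> = -1/sqrt(6), <v, e_2> = -29/sqrt(174).
Square and sum: Σ |<v, e_j>|^2 = 5.
Compute ||v||^2 = v·v = 5.
Deficit = 5 − 5 = 0 ≥ 0, confirming Bessel's inequality. (The deficit equals ||v − Σ <v,e_j> e_j||^2, the squared distance from v to span{e_j}.)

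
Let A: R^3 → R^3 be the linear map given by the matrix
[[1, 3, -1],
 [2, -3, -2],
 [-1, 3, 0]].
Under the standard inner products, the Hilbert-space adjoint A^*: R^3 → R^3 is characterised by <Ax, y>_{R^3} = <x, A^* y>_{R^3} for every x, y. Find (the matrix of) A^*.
A^* = A^T =
[[1, 2, -1],
 [3, -3, 3],
 [-1, -2, 0]]

For real matrices with standard dot products, the defining identity <Ax, y> = <x, A^* y> gives (Ax)^T y = x^T (A^*) y, i.e. x^T A^T y = x^T (A^*) y. Since this holds for all x, y, we must have A^* = A^T. Therefore
A^* =
[[1, 2, -1],
 [3, -3, 3],
 [-1, -2, 0]].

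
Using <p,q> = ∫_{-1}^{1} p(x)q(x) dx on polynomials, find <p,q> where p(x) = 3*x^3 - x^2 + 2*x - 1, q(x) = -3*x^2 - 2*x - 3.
<p,q> = 92/15

Expand the product: p(x)·q(x) = -9*x^5 - 3*x^4 - 13*x^3 + 2*x^2 - 4*x + 3.
∫_{-1}^{1} of each monomial x^k gives [2/(k+1) if k even, 0 if k odd]. Integrating term-by-term (or equivalently evaluating the antiderivative F(x) = -3*x^6/2 - 3*x^5/5 - 13*x^4/4 + 2*x^3/3 - 2*x^2 + 3*x at the endpoints):
  F(1) − F(−1) = -221/60 − (-589/60) = 92/15.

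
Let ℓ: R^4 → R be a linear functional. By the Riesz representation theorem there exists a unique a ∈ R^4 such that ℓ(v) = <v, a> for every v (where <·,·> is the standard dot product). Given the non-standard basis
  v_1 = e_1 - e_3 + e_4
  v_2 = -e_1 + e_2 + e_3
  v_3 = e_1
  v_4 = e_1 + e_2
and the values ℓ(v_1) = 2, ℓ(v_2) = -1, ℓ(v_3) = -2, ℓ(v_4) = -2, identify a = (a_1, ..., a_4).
a = (-2, 0, -3, 1)

Write a = (a_1, ..., a_4) in the standard basis. For each basis vector v_i, ℓ(v_i) = <v_i, a> is a linear equation in the a_j's. Collect the n equations into a matrix system V a = ℓ, where row i of V is v_i (expressed in the standard basis). Since V is invertible (lower-triangular with 1s on the diagonal, up to permutation), solve by back-substitution:
  V =
[[1, 0, -1, 1],
 [-1, 1, 1, 0],
 [1, 0, 0, 0],
 [1, 1, 0, 0]]
  V a = (2, -1, -2, -2)
Solving gives a = (-2, 0, -3, 1).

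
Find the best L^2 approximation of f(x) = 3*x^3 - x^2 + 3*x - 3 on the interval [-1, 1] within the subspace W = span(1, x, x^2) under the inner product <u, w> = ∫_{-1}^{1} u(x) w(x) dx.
g(x) = -x^2 + 24*x/5 - 3

The best approximation g ∈ W is the orthogonal projection of f onto W. Writing g = a_0 + a_1 x + a_2 x^2, the coefficients solve the normal equations G · a = b where
  G_{ij} = <φ_i, φ_j> and b_i = <f, φ_i>, with φ_0 = 1, φ_1 = x, φ_2 = x^2.
G =
  [2, 0, 2/3]
  [0, 2/3, 0]
  [2/3, 0, 2/5],
b = (-20/3, 16/5, -12/5).
Solving gives a_0 = -3, a_1 = 24/5, a_2 = -1, so
  g(x) = -x^2 + 24*x/5 - 3.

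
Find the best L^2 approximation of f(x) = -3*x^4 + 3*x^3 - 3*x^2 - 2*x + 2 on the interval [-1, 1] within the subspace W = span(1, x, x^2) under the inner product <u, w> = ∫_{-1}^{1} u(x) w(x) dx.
g(x) = -39*x^2/7 - x/5 + 79/35

The best approximation g ∈ W is the orthogonal projection of f onto W. Writing g = a_0 + a_1 x + a_2 x^2, the coefficients solve the normal equations G · a = b where
  G_{ij} = <φ_i, φ_j> and b_i = <f, φ_i>, with φ_0 = 1, φ_1 = x, φ_2 = x^2.
G =
  [2, 0, 2/3]
  [0, 2/3, 0]
  [2/3, 0, 2/5],
b = (4/5, -2/15, -76/105).
Solving gives a_0 = 79/35, a_1 = -1/5, a_2 = -39/7, so
  g(x) = -39*x^2/7 - x/5 + 79/35.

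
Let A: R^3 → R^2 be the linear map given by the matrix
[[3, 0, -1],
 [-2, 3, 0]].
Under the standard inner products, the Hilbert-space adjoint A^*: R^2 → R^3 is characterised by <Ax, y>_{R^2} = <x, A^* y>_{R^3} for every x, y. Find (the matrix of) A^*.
A^* = A^T =
[[3, -2],
 [0, 3],
 [-1, 0]]

For real matrices with standard dot products, the defining identity <Ax, y> = <x, A^* y> gives (Ax)^T y = x^T (A^*) y, i.e. x^T A^T y = x^T (A^*) y. Since this holds for all x, y, we must have A^* = A^T. Therefore
A^* =
[[3, -2],
 [0, 3],
 [-1, 0]].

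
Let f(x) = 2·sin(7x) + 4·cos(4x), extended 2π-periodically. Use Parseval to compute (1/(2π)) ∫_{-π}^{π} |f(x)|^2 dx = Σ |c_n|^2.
Σ |c_n|^2 = 10

Expand |f|^2 and use orthogonality of {sin(nx), cos(mx)} on [-π, π]:
  ∫_{-π}^{π} sin(nx)^2 dx = π, ∫ cos(mx)^2 dx = π, and cross terms integrate to 0.
So ∫_{-π}^{π} f(x)^2 dx = 2^2 · π + 4^2 · π = (4 + 16)π.
Divide by 2π: (4 + 16)/2 = 10.
By Parseval, this equals Σ |c_n|^2.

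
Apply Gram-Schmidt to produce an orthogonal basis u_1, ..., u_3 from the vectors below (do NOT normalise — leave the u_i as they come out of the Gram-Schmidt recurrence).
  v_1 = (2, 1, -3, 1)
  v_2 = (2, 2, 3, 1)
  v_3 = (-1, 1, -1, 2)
Orthogonal basis:
  u_1 = (2, 1, -3, 1)
  u_2 = (34/15, 32/15, 13/5, 17/15)
  u_3 = (-28/19, 15/19, -5/38, 67/38)

Apply the Gram-Schmidt recurrence
  u_1 = v_1
  u_i = v_i − Σ_{j<i} ((v_i · u_j) / (u_j · u_j)) · u_j.

Step by step this gives:
  u_1 = (2, 1, -3, 1)
  u_2 = (34/15, 32/15, 13/5, 17/15)
  u_3 = (-28/19, 15/19, -5/38, 67/38)

Orthogonality check:
  u_2 · u_1 = 0 (should be 0)
  u_3 · u_1 = 0 (should be 0)
  u_3 · u_2 = 0 (should be 0)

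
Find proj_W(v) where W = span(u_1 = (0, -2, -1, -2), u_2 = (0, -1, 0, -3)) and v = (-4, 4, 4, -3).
proj_W(v) = (0, 107/26, 50/13, -79/26)

Set up U = [u_1 | ... | u_2] ∈ R^(4×2). The projector onto W = col(U) is P = U (U^T U)^(-1) U^T.
Compute U^T U =
  [9, 8]
  [8, 10],
and U^T v = (-6, 5).
Solve U^T U · c = U^T v for the coefficients: c = (-50/13, 93/26). The projection is proj_W(v) = U c.
Check: (v - proj_W(v)) · u_1 = 0  (should be 0).
Check: (v - proj_W(v)) · u_2 = 0  (should be 0).
Result: proj_W(v) = (0, 107/26, 50/13, -79/26).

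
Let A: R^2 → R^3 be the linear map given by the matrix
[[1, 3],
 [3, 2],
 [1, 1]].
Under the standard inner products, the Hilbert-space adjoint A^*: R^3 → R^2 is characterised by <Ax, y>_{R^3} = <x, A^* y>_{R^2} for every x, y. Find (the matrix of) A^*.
A^* = A^T =
[[1, 3, 1],
 [3, 2, 1]]

For real matrices with standard dot products, the defining identity <Ax, y> = <x, A^* y> gives (Ax)^T y = x^T (A^*) y, i.e. x^T A^T y = x^T (A^*) y. Since this holds for all x, y, we must have A^* = A^T. Therefore
A^* =
[[1, 3, 1],
 [3, 2, 1]].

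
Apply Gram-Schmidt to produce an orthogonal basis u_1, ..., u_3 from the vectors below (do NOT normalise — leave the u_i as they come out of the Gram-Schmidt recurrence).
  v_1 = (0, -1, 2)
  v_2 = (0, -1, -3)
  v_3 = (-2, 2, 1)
Orthogonal basis:
  u_1 = (0, -1, 2)
  u_2 = (0, -2, -1)
  u_3 = (-2, 0, 0)

Apply the Gram-Schmidt recurrence
  u_1 = v_1
  u_i = v_i − Σ_{j<i} ((v_i · u_j) / (u_j · u_j)) · u_j.

Step by step this gives:
  u_1 = (0, -1, 2)
  u_2 = (0, -2, -1)
  u_3 = (-2, 0, 0)

Orthogonality check:
  u_2 · u_1 = 0 (should be 0)
  u_3 · u_1 = 0 (should be 0)
  u_3 · u_2 = 0 (should be 0)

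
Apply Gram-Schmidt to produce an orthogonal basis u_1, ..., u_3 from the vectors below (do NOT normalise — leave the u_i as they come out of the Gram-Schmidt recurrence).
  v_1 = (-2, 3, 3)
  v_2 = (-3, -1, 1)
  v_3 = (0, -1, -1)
Orthogonal basis:
  u_1 = (-2, 3, 3)
  u_2 = (-27/11, -20/11, 2/11)
  u_3 = (-12/103, 14/103, -22/103)

Apply the Gram-Schmidt recurrence
  u_1 = v_1
  u_i = v_i − Σ_{j<i} ((v_i · u_j) / (u_j · u_j)) · u_j.

Step by step this gives:
  u_1 = (-2, 3, 3)
  u_2 = (-27/11, -20/11, 2/11)
  u_3 = (-12/103, 14/103, -22/103)

Orthogonality check:
  u_2 · u_1 = 0 (should be 0)
  u_3 · u_1 = 0 (should be 0)
  u_3 · u_2 = 0 (should be 0)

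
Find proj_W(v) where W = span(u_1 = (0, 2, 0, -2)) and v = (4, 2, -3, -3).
proj_W(v) = (0, 5/2, 0, -5/2)

Set up U = [u_1 | ... | u_1] ∈ R^(4×1). The projector onto W = col(U) is P = U (U^T U)^(-1) U^T.
Compute U^T U =
  [8],
and U^T v = (10).
Solve U^T U · c = U^T v for the coefficients: c = (5/4). The projection is proj_W(v) = U c.
Check: (v - proj_W(v)) · u_1 = 0  (should be 0).
Result: proj_W(v) = (0, 5/2, 0, -5/2).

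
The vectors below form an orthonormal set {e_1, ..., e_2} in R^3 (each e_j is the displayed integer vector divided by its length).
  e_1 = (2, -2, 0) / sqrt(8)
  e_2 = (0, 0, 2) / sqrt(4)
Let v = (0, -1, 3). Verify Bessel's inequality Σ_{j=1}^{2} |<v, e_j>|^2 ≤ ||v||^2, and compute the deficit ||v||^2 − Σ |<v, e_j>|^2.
Σ |<v, e_j>|^2 = 19/2; ||v||^2 = 10; deficit = 1/2

Write each e_j = u_j / sqrt(<u_j, u_j>) where u_j is the displayed integer vector. Then <v, e_j> = <v, u_j> / sqrt(<u_j, u_j>), so |<v, e_j>|^2 = <v, u_j>^2 / <u_j, u_j>.
Coefficients: <v, e_1> = 2/sqrt(8), <v, e_2> = 6/sqrt(4).
Square and sum: Σ |<v, e_j>|^2 = 19/2.
Compute ||v||^2 = v·v = 10.
Deficit = 10 − 19/2 = 1/2 ≥ 0, confirming Bessel's inequality. (The deficit equals ||v − Σ <v,e_j> e_j||^2, the squared distance from v to span{e_j}.)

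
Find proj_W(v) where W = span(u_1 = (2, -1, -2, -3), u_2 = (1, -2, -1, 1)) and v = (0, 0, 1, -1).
proj_W(v) = (-1/9, 5/9, 1/9, -2/3)

Set up U = [u_1 | ... | u_2] ∈ R^(4×2). The projector onto W = col(U) is P = U (U^T U)^(-1) U^T.
Compute U^T U =
  [18, 3]
  [3, 7],
and U^T v = (1, -2).
Solve U^T U · c = U^T v for the coefficients: c = (1/9, -1/3). The projection is proj_W(v) = U c.
Check: (v - proj_W(v)) · u_1 = 0  (should be 0).
Check: (v - proj_W(v)) · u_2 = 0  (should be 0).
Result: proj_W(v) = (-1/9, 5/9, 1/9, -2/3).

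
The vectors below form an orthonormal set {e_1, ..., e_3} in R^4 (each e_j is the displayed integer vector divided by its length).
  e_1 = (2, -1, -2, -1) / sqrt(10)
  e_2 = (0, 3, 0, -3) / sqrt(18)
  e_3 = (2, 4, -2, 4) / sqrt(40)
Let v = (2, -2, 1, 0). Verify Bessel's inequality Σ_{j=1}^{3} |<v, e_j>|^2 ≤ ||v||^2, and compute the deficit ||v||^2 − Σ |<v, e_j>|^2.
Σ |<v, e_j>|^2 = 9/2; ||v||^2 = 9; deficit = 9/2

Write each e_j = u_j / sqrt(<u_j, u_j>) where u_j is the displayed integer vector. Then <v, e_j> = <v, u_j> / sqrt(<u_j, u_j>), so |<v, e_j>|^2 = <v, u_j>^2 / <u_j, u_j>.
Coefficients: <v, e_1> = 4/sqrt(10), <v, e_2> = -6/sqrt(18), <v, e_3> = -6/sqrt(40).
Square and sum: Σ |<v, e_j>|^2 = 9/2.
Compute ||v||^2 = v·v = 9.
Deficit = 9 − 9/2 = 9/2 ≥ 0, confirming Bessel's inequality. (The deficit equals ||v − Σ <v,e_j> e_j||^2, the squared distance from v to span{e_j}.)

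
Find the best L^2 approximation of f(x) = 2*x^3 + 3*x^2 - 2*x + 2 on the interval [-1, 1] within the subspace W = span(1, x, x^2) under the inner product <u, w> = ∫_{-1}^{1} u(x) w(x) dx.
g(x) = 3*x^2 - 4*x/5 + 2

The best approximation g ∈ W is the orthogonal projection of f onto W. Writing g = a_0 + a_1 x + a_2 x^2, the coefficients solve the normal equations G · a = b where
  G_{ij} = <φ_i, φ_j> and b_i = <f, φ_i>, with φ_0 = 1, φ_1 = x, φ_2 = x^2.
G =
  [2, 0, 2/3]
  [0, 2/3, 0]
  [2/3, 0, 2/5],
b = (6, -8/15, 38/15).
Solving gives a_0 = 2, a_1 = -4/5, a_2 = 3, so
  g(x) = 3*x^2 - 4*x/5 + 2.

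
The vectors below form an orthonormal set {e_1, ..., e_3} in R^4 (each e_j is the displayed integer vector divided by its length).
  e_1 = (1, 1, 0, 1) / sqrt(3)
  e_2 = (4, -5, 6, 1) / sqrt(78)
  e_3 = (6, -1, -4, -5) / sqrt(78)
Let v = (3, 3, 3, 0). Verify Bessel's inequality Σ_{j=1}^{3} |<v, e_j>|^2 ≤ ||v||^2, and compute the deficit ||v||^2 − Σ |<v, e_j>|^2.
Σ |<v, e_j>|^2 = 15; ||v||^2 = 27; deficit = 12

Write each e_j = u_j / sqrt(<u_j, u_j>) where u_j is the displayed integer vector. Then <v, e_j> = <v, u_j> / sqrt(<u_j, u_j>), so |<v, e_j>|^2 = <v, u_j>^2 / <u_j, u_j>.
Coefficients: <v, e_1> = 6/sqrt(3), <v, e_2> = 15/sqrt(78), <v, e_3> = 3/sqrt(78).
Square and sum: Σ |<v, e_j>|^2 = 15.
Compute ||v||^2 = v·v = 27.
Deficit = 27 − 15 = 12 ≥ 0, confirming Bessel's inequality. (The deficit equals ||v − Σ <v,e_j> e_j||^2, the squared distance from v to span{e_j}.)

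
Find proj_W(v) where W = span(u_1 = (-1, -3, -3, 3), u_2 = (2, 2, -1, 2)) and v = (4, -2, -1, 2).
proj_W(v) = (116/121, 80/363, -643/363, 884/363)

Set up U = [u_1 | ... | u_2] ∈ R^(4×2). The projector onto W = col(U) is P = U (U^T U)^(-1) U^T.
Compute U^T U =
  [28, 1]
  [1, 13],
and U^T v = (11, 9).
Solve U^T U · c = U^T v for the coefficients: c = (134/363, 241/363). The projection is proj_W(v) = U c.
Check: (v - proj_W(v)) · u_1 = 0  (should be 0).
Check: (v - proj_W(v)) · u_2 = 0  (should be 0).
Result: proj_W(v) = (116/121, 80/363, -643/363, 884/363).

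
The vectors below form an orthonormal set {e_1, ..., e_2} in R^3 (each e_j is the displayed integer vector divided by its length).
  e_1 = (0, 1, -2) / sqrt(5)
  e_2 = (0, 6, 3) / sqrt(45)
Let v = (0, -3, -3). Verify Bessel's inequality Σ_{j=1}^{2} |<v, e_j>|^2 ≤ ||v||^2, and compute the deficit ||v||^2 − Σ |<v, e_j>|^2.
Σ |<v, e_j>|^2 = 18; ||v||^2 = 18; deficit = 0

Write each e_j = u_j / sqrt(<u_j, u_j>) where u_j is the displayed integer vector. Then <v, e_j> = <v, u_j> / sqrt(<u_j, u_j>), so |<v, e_j>|^2 = <v, u_j>^2 / <u_j, u_j>.
Coefficients: <v, e_1> = 3/sqrt(5), <v, e_2> = -27/sqrt(45).
Square and sum: Σ |<v, e_j>|^2 = 18.
Compute ||v||^2 = v·v = 18.
Deficit = 18 − 18 = 0 ≥ 0, confirming Bessel's inequality. (The deficit equals ||v − Σ <v,e_j> e_j||^2, the squared distance from v to span{e_j}.)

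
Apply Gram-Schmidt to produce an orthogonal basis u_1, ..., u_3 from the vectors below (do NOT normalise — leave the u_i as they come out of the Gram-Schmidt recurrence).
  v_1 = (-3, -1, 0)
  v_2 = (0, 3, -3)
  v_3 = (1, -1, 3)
Orthogonal basis:
  u_1 = (-3, -1, 0)
  u_2 = (-9/10, 27/10, -3)
  u_3 = (-5/19, 15/19, 15/19)

Apply the Gram-Schmidt recurrence
  u_1 = v_1
  u_i = v_i − Σ_{j<i} ((v_i · u_j) / (u_j · u_j)) · u_j.

Step by step this gives:
  u_1 = (-3, -1, 0)
  u_2 = (-9/10, 27/10, -3)
  u_3 = (-5/19, 15/19, 15/19)

Orthogonality check:
  u_2 · u_1 = 0 (should be 0)
  u_3 · u_1 = 0 (should be 0)
  u_3 · u_2 = 0 (should be 0)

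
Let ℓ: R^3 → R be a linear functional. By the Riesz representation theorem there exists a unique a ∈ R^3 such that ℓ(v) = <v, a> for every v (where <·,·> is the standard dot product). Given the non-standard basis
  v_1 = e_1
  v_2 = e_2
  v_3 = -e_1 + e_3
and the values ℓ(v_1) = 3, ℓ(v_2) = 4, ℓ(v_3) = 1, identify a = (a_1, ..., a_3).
a = (3, 4, 4)

Write a = (a_1, ..., a_3) in the standard basis. For each basis vector v_i, ℓ(v_i) = <v_i, a> is a linear equation in the a_j's. Collect the n equations into a matrix system V a = ℓ, where row i of V is v_i (expressed in the standard basis). Since V is invertible (lower-triangular with 1s on the diagonal, up to permutation), solve by back-substitution:
  V =
[[1, 0, 0],
 [0, 1, 0],
 [-1, 0, 1]]
  V a = (3, 4, 1)
Solving gives a = (3, 4, 4).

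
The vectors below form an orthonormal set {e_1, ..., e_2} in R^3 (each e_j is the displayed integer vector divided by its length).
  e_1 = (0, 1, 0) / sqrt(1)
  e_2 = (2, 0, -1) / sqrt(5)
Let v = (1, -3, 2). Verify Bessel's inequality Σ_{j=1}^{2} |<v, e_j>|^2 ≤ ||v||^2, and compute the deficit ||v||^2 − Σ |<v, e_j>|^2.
Σ |<v, e_j>|^2 = 9; ||v||^2 = 14; deficit = 5

Write each e_j = u_j / sqrt(<u_j, u_j>) where u_j is the displayed integer vector. Then <v, e_j> = <v, u_j> / sqrt(<u_j, u_j>), so |<v, e_j>|^2 = <v, u_j>^2 / <u_j, u_j>.
Coefficients: <v, e_1> = -3/sqrt(1), <v, e_2> = 0/sqrt(5).
Square and sum: Σ |<v, e_j>|^2 = 9.
Compute ||v||^2 = v·v = 14.
Deficit = 14 − 9 = 5 ≥ 0, confirming Bessel's inequality. (The deficit equals ||v − Σ <v,e_j> e_j||^2, the squared distance from v to span{e_j}.)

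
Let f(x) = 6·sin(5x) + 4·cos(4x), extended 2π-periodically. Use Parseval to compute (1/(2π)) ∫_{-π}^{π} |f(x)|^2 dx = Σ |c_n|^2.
Σ |c_n|^2 = 26

Expand |f|^2 and use orthogonality of {sin(nx), cos(mx)} on [-π, π]:
  ∫_{-π}^{π} sin(nx)^2 dx = π, ∫ cos(mx)^2 dx = π, and cross terms integrate to 0.
So ∫_{-π}^{π} f(x)^2 dx = 6^2 · π + 4^2 · π = (36 + 16)π.
Divide by 2π: (36 + 16)/2 = 26.
By Parseval, this equals Σ |c_n|^2.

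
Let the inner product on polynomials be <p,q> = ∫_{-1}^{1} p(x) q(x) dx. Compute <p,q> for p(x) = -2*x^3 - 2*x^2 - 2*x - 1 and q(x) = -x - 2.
<p,q> = 44/5

Expand the product: p(x)·q(x) = 2*x^4 + 6*x^3 + 6*x^2 + 5*x + 2.
∫_{-1}^{1} of each monomial x^k gives [2/(k+1) if k even, 0 if k odd]. Integrating term-by-term (or equivalently evaluating the antiderivative F(x) = 2*x^5/5 + 3*x^4/2 + 2*x^3 + 5*x^2/2 + 2*x at the endpoints):
  F(1) − F(−1) = 42/5 − (-2/5) = 44/5.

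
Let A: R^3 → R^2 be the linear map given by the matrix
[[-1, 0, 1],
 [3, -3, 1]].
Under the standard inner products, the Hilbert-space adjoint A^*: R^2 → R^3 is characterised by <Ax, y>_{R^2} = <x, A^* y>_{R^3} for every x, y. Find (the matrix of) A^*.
A^* = A^T =
[[-1, 3],
 [0, -3],
 [1, 1]]

For real matrices with standard dot products, the defining identity <Ax, y> = <x, A^* y> gives (Ax)^T y = x^T (A^*) y, i.e. x^T A^T y = x^T (A^*) y. Since this holds for all x, y, we must have A^* = A^T. Therefore
A^* =
[[-1, 3],
 [0, -3],
 [1, 1]].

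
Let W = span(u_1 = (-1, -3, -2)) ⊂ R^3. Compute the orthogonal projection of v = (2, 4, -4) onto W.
proj_W(v) = (3/7, 9/7, 6/7)

Set up U = [u_1 | ... | u_1] ∈ R^(3×1). The projector onto W = col(U) is P = U (U^T U)^(-1) U^T.
Compute U^T U =
  [14],
and U^T v = (-6).
Solve U^T U · c = U^T v for the coefficients: c = (-3/7). The projection is proj_W(v) = U c.
Check: (v - proj_W(v)) · u_1 = 0  (should be 0).
Result: proj_W(v) = (3/7, 9/7, 6/7).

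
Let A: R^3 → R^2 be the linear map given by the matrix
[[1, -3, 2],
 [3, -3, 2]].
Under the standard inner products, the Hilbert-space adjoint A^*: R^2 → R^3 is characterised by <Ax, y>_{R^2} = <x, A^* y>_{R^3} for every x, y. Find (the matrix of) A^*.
A^* = A^T =
[[1, 3],
 [-3, -3],
 [2, 2]]

For real matrices with standard dot products, the defining identity <Ax, y> = <x, A^* y> gives (Ax)^T y = x^T (A^*) y, i.e. x^T A^T y = x^T (A^*) y. Since this holds for all x, y, we must have A^* = A^T. Therefore
A^* =
[[1, 3],
 [-3, -3],
 [2, 2]].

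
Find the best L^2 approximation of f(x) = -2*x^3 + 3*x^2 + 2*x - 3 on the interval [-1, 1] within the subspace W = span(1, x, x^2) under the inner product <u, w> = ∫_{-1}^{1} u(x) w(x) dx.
g(x) = 3*x^2 + 4*x/5 - 3

The best approximation g ∈ W is the orthogonal projection of f onto W. Writing g = a_0 + a_1 x + a_2 x^2, the coefficients solve the normal equations G · a = b where
  G_{ij} = <φ_i, φ_j> and b_i = <f, φ_i>, with φ_0 = 1, φ_1 = x, φ_2 = x^2.
G =
  [2, 0, 2/3]
  [0, 2/3, 0]
  [2/3, 0, 2/5],
b = (-4, 8/15, -4/5).
Solving gives a_0 = -3, a_1 = 4/5, a_2 = 3, so
  g(x) = 3*x^2 + 4*x/5 - 3.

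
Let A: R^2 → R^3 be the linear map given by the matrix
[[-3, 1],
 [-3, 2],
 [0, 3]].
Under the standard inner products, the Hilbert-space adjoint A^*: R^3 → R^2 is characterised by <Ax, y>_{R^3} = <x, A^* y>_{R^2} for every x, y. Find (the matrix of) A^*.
A^* = A^T =
[[-3, -3, 0],
 [1, 2, 3]]

For real matrices with standard dot products, the defining identity <Ax, y> = <x, A^* y> gives (Ax)^T y = x^T (A^*) y, i.e. x^T A^T y = x^T (A^*) y. Since this holds for all x, y, we must have A^* = A^T. Therefore
A^* =
[[-3, -3, 0],
 [1, 2, 3]].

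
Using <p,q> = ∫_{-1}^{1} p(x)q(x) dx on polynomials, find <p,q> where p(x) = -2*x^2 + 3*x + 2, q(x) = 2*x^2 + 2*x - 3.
<p,q> = -44/15

Expand the product: p(x)·q(x) = -4*x^4 + 2*x^3 + 16*x^2 - 5*x - 6.
∫_{-1}^{1} of each monomial x^k gives [2/(k+1) if k even, 0 if k odd]. Integrating term-by-term (or equivalently evaluating the antiderivative F(x) = -4*x^5/5 + x^4/2 + 16*x^3/3 - 5*x^2/2 - 6*x at the endpoints):
  F(1) − F(−1) = -52/15 − (-8/15) = -44/15.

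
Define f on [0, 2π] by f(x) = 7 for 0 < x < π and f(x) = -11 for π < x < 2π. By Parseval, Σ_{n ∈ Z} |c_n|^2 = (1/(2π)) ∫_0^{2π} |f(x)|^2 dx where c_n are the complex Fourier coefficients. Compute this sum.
Σ |c_n|^2 = 85

Parseval equates the L^2 energy of f (normalised by 1/(2π)) with the ℓ^2 sum of its Fourier coefficients: (1/(2π)) ∫_0^{2π} |f|^2 = Σ |c_n|^2.
Compute the left side: (1/(2π)) [∫_0^π 7^2 dx + ∫_π^{2π} (-11)^2 dx] = (1/(2π)) · (49π + 121π) = (49 + 121)/2 = 85.
So Σ_{n ∈ Z} |c_n|^2 = 85.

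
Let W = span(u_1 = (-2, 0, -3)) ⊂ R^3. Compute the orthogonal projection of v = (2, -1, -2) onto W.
proj_W(v) = (-4/13, 0, -6/13)

Set up U = [u_1 | ... | u_1] ∈ R^(3×1). The projector onto W = col(U) is P = U (U^T U)^(-1) U^T.
Compute U^T U =
  [13],
and U^T v = (2).
Solve U^T U · c = U^T v for the coefficients: c = (2/13). The projection is proj_W(v) = U c.
Check: (v - proj_W(v)) · u_1 = 0  (should be 0).
Result: proj_W(v) = (-4/13, 0, -6/13).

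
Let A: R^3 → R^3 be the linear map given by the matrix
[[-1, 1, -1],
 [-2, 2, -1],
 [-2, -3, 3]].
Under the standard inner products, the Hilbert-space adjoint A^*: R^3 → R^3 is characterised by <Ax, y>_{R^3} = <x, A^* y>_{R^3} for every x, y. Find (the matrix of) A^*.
A^* = A^T =
[[-1, -2, -2],
 [1, 2, -3],
 [-1, -1, 3]]

For real matrices with standard dot products, the defining identity <Ax, y> = <x, A^* y> gives (Ax)^T y = x^T (A^*) y, i.e. x^T A^T y = x^T (A^*) y. Since this holds for all x, y, we must have A^* = A^T. Therefore
A^* =
[[-1, -2, -2],
 [1, 2, -3],
 [-1, -1, 3]].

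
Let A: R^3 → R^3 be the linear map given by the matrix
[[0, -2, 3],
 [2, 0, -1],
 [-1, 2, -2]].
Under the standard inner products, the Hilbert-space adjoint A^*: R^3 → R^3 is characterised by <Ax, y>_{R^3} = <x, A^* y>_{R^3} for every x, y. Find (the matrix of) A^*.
A^* = A^T =
[[0, 2, -1],
 [-2, 0, 2],
 [3, -1, -2]]

For real matrices with standard dot products, the defining identity <Ax, y> = <x, A^* y> gives (Ax)^T y = x^T (A^*) y, i.e. x^T A^T y = x^T (A^*) y. Since this holds for all x, y, we must have A^* = A^T. Therefore
A^* =
[[0, 2, -1],
 [-2, 0, 2],
 [3, -1, -2]].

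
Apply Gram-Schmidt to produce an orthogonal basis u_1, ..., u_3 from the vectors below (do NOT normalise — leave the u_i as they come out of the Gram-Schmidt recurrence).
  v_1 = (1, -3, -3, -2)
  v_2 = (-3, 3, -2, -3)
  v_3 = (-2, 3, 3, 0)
Orthogonal basis:
  u_1 = (1, -3, -3, -2)
  u_2 = (-3, 3, -2, -3)
  u_3 = (-185/713, -342/713, 693/713, -619/713)

Apply the Gram-Schmidt recurrence
  u_1 = v_1
  u_i = v_i − Σ_{j<i} ((v_i · u_j) / (u_j · u_j)) · u_j.

Step by step this gives:
  u_1 = (1, -3, -3, -2)
  u_2 = (-3, 3, -2, -3)
  u_3 = (-185/713, -342/713, 693/713, -619/713)

Orthogonality check:
  u_2 · u_1 = 0 (should be 0)
  u_3 · u_1 = 0 (should be 0)
  u_3 · u_2 = 0 (should be 0)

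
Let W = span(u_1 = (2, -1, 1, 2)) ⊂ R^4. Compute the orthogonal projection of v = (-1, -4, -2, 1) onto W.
proj_W(v) = (2/5, -1/5, 1/5, 2/5)

Set up U = [u_1 | ... | u_1] ∈ R^(4×1). The projector onto W = col(U) is P = U (U^T U)^(-1) U^T.
Compute U^T U =
  [10],
and U^T v = (2).
Solve U^T U · c = U^T v for the coefficients: c = (1/5). The projection is proj_W(v) = U c.
Check: (v - proj_W(v)) · u_1 = 0  (should be 0).
Result: proj_W(v) = (2/5, -1/5, 1/5, 2/5).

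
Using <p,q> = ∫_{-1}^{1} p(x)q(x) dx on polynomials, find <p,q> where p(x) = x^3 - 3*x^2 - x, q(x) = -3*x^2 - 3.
<p,q> = 48/5

Expand the product: p(x)·q(x) = -3*x^5 + 9*x^4 + 9*x^2 + 3*x.
∫_{-1}^{1} of each monomial x^k gives [2/(k+1) if k even, 0 if k odd]. Integrating term-by-term (or equivalently evaluating the antiderivative F(x) = -x^6/2 + 9*x^5/5 + 3*x^3 + 3*x^2/2 at the endpoints):
  F(1) − F(−1) = 29/5 − (-19/5) = 48/5.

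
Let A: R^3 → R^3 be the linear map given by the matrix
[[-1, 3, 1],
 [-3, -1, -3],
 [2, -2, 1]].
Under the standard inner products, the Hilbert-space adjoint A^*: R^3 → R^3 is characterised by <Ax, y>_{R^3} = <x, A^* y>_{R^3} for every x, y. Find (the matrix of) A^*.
A^* = A^T =
[[-1, -3, 2],
 [3, -1, -2],
 [1, -3, 1]]

For real matrices with standard dot products, the defining identity <Ax, y> = <x, A^* y> gives (Ax)^T y = x^T (A^*) y, i.e. x^T A^T y = x^T (A^*) y. Since this holds for all x, y, we must have A^* = A^T. Therefore
A^* =
[[-1, -3, 2],
 [3, -1, -2],
 [1, -3, 1]].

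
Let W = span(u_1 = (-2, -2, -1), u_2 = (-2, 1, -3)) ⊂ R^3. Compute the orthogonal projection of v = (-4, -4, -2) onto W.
proj_W(v) = (-4, -4, -2)

Set up U = [u_1 | ... | u_2] ∈ R^(3×2). The projector onto W = col(U) is P = U (U^T U)^(-1) U^T.
Compute U^T U =
  [9, 5]
  [5, 14],
and U^T v = (18, 10).
Solve U^T U · c = U^T v for the coefficients: c = (2, 0). The projection is proj_W(v) = U c.
Check: (v - proj_W(v)) · u_1 = 0  (should be 0).
Check: (v - proj_W(v)) · u_2 = 0  (should be 0).
Result: proj_W(v) = (-4, -4, -2).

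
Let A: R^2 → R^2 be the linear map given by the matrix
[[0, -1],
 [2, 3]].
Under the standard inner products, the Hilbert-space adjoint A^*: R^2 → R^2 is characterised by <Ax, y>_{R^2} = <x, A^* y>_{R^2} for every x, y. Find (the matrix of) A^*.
A^* = A^T =
[[0, 2],
 [-1, 3]]

For real matrices with standard dot products, the defining identity <Ax, y> = <x, A^* y> gives (Ax)^T y = x^T (A^*) y, i.e. x^T A^T y = x^T (A^*) y. Since this holds for all x, y, we must have A^* = A^T. Therefore
A^* =
[[0, 2],
 [-1, 3]].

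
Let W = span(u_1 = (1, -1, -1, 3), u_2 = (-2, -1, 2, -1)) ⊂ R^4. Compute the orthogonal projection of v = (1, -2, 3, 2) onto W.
proj_W(v) = (-1, -2, 1, 2)

Set up U = [u_1 | ... | u_2] ∈ R^(4×2). The projector onto W = col(U) is P = U (U^T U)^(-1) U^T.
Compute U^T U =
  [12, -6]
  [-6, 10],
and U^T v = (6, 4).
Solve U^T U · c = U^T v for the coefficients: c = (1, 1). The projection is proj_W(v) = U c.
Check: (v - proj_W(v)) · u_1 = 0  (should be 0).
Check: (v - proj_W(v)) · u_2 = 0  (should be 0).
Result: proj_W(v) = (-1, -2, 1, 2).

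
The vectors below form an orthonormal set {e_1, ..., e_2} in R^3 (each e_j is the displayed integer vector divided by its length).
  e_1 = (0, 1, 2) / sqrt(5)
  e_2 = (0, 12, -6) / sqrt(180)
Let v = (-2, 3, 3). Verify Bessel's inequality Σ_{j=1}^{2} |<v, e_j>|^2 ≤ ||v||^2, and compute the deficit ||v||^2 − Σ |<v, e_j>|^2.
Σ |<v, e_j>|^2 = 18; ||v||^2 = 22; deficit = 4

Write each e_j = u_j / sqrt(<u_j, u_j>) where u_j is the displayed integer vector. Then <v, e_j> = <v, u_j> / sqrt(<u_j, u_j>), so |<v, e_j>|^2 = <v, u_j>^2 / <u_j, u_j>.
Coefficients: <v, e_1> = 9/sqrt(5), <v, e_2> = 18/sqrt(180).
Square and sum: Σ |<v, e_j>|^2 = 18.
Compute ||v||^2 = v·v = 22.
Deficit = 22 − 18 = 4 ≥ 0, confirming Bessel's inequality. (The deficit equals ||v − Σ <v,e_j> e_j||^2, the squared distance from v to span{e_j}.)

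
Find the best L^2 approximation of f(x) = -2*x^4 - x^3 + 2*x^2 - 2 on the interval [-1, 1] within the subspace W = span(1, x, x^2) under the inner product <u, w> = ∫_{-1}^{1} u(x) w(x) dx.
g(x) = 2*x^2/7 - 3*x/5 - 64/35

The best approximation g ∈ W is the orthogonal projection of f onto W. Writing g = a_0 + a_1 x + a_2 x^2, the coefficients solve the normal equations G · a = b where
  G_{ij} = <φ_i, φ_j> and b_i = <f, φ_i>, with φ_0 = 1, φ_1 = x, φ_2 = x^2.
G =
  [2, 0, 2/3]
  [0, 2/3, 0]
  [2/3, 0, 2/5],
b = (-52/15, -2/5, -116/105).
Solving gives a_0 = -64/35, a_1 = -3/5, a_2 = 2/7, so
  g(x) = 2*x^2/7 - 3*x/5 - 64/35.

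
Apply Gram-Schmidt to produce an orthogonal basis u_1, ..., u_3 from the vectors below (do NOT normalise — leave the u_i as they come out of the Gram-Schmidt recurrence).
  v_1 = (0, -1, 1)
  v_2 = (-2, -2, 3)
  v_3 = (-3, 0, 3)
Orthogonal basis:
  u_1 = (0, -1, 1)
  u_2 = (-2, 1/2, 1/2)
  u_3 = (1/3, 2/3, 2/3)

Apply the Gram-Schmidt recurrence
  u_1 = v_1
  u_i = v_i − Σ_{j<i} ((v_i · u_j) / (u_j · u_j)) · u_j.

Step by step this gives:
  u_1 = (0, -1, 1)
  u_2 = (-2, 1/2, 1/2)
  u_3 = (1/3, 2/3, 2/3)

Orthogonality check:
  u_2 · u_1 = 0 (should be 0)
  u_3 · u_1 = 0 (should be 0)
  u_3 · u_2 = 0 (should be 0)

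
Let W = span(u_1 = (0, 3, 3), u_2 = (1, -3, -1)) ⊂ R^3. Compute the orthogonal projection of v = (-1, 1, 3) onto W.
proj_W(v) = (1/3, 5/3, 7/3)

Set up U = [u_1 | ... | u_2] ∈ R^(3×2). The projector onto W = col(U) is P = U (U^T U)^(-1) U^T.
Compute U^T U =
  [18, -12]
  [-12, 11],
and U^T v = (12, -7).
Solve U^T U · c = U^T v for the coefficients: c = (8/9, 1/3). The projection is proj_W(v) = U c.
Check: (v - proj_W(v)) · u_1 = 0  (should be 0).
Check: (v - proj_W(v)) · u_2 = 0  (should be 0).
Result: proj_W(v) = (1/3, 5/3, 7/3).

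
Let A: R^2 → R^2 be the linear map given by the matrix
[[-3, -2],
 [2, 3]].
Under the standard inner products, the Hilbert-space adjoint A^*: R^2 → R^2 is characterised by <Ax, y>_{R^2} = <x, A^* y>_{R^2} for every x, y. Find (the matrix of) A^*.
A^* = A^T =
[[-3, 2],
 [-2, 3]]

For real matrices with standard dot products, the defining identity <Ax, y> = <x, A^* y> gives (Ax)^T y = x^T (A^*) y, i.e. x^T A^T y = x^T (A^*) y. Since this holds for all x, y, we must have A^* = A^T. Therefore
A^* =
[[-3, 2],
 [-2, 3]].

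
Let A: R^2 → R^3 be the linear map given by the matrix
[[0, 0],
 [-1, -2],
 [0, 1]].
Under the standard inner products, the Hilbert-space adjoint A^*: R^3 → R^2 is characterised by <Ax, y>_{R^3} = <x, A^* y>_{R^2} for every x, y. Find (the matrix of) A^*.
A^* = A^T =
[[0, -1, 0],
 [0, -2, 1]]

For real matrices with standard dot products, the defining identity <Ax, y> = <x, A^* y> gives (Ax)^T y = x^T (A^*) y, i.e. x^T A^T y = x^T (A^*) y. Since this holds for all x, y, we must have A^* = A^T. Therefore
A^* =
[[0, -1, 0],
 [0, -2, 1]].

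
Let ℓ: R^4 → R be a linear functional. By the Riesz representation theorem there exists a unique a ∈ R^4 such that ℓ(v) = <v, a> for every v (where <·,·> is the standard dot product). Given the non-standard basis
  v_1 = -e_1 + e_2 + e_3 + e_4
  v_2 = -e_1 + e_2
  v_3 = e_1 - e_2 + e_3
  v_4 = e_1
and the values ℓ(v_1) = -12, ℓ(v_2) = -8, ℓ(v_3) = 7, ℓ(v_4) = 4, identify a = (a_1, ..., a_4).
a = (4, -4, -1, -3)

Write a = (a_1, ..., a_4) in the standard basis. For each basis vector v_i, ℓ(v_i) = <v_i, a> is a linear equation in the a_j's. Collect the n equations into a matrix system V a = ℓ, where row i of V is v_i (expressed in the standard basis). Since V is invertible (lower-triangular with 1s on the diagonal, up to permutation), solve by back-substitution:
  V =
[[-1, 1, 1, 1],
 [-1, 1, 0, 0],
 [1, -1, 1, 0],
 [1, 0, 0, 0]]
  V a = (-12, -8, 7, 4)
Solving gives a = (4, -4, -1, -3).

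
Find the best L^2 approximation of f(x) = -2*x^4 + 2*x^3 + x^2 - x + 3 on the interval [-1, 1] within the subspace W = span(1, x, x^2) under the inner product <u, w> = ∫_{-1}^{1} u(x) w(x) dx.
g(x) = -5*x^2/7 + x/5 + 111/35

The best approximation g ∈ W is the orthogonal projection of f onto W. Writing g = a_0 + a_1 x + a_2 x^2, the coefficients solve the normal equations G · a = b where
  G_{ij} = <φ_i, φ_j> and b_i = <f, φ_i>, with φ_0 = 1, φ_1 = x, φ_2 = x^2.
G =
  [2, 0, 2/3]
  [0, 2/3, 0]
  [2/3, 0, 2/5],
b = (88/15, 2/15, 64/35).
Solving gives a_0 = 111/35, a_1 = 1/5, a_2 = -5/7, so
  g(x) = -5*x^2/7 + x/5 + 111/35.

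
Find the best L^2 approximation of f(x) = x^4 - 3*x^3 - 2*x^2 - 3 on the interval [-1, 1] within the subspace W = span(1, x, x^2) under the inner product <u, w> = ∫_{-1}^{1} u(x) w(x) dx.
g(x) = -8*x^2/7 - 9*x/5 - 108/35

The best approximation g ∈ W is the orthogonal projection of f onto W. Writing g = a_0 + a_1 x + a_2 x^2, the coefficients solve the normal equations G · a = b where
  G_{ij} = <φ_i, φ_j> and b_i = <f, φ_i>, with φ_0 = 1, φ_1 = x, φ_2 = x^2.
G =
  [2, 0, 2/3]
  [0, 2/3, 0]
  [2/3, 0, 2/5],
b = (-104/15, -6/5, -88/35).
Solving gives a_0 = -108/35, a_1 = -9/5, a_2 = -8/7, so
  g(x) = -8*x^2/7 - 9*x/5 - 108/35.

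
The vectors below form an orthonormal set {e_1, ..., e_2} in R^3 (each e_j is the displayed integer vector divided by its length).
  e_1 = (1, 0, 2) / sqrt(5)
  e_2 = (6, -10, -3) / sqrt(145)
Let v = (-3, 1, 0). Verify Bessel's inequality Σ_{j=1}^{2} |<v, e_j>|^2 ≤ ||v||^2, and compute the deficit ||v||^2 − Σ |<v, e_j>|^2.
Σ |<v, e_j>|^2 = 209/29; ||v||^2 = 10; deficit = 81/29

Write each e_j = u_j / sqrt(<u_j, u_j>) where u_j is the displayed integer vector. Then <v, e_j> = <v, u_j> / sqrt(<u_j, u_j>), so |<v, e_j>|^2 = <v, u_j>^2 / <u_j, u_j>.
Coefficients: <v, e_1> = -3/sqrt(5), <v, e_2> = -28/sqrt(145).
Square and sum: Σ |<v, e_j>|^2 = 209/29.
Compute ||v||^2 = v·v = 10.
Deficit = 10 − 209/29 = 81/29 ≥ 0, confirming Bessel's inequality. (The deficit equals ||v − Σ <v,e_j> e_j||^2, the squared distance from v to span{e_j}.)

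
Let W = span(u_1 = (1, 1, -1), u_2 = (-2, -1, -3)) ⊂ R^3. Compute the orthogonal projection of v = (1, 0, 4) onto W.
proj_W(v) = (1, 0, 4)

Set up U = [u_1 | ... | u_2] ∈ R^(3×2). The projector onto W = col(U) is P = U (U^T U)^(-1) U^T.
Compute U^T U =
  [3, 0]
  [0, 14],
and U^T v = (-3, -14).
Solve U^T U · c = U^T v for the coefficients: c = (-1, -1). The projection is proj_W(v) = U c.
Check: (v - proj_W(v)) · u_1 = 0  (should be 0).
Check: (v - proj_W(v)) · u_2 = 0  (should be 0).
Result: proj_W(v) = (1, 0, 4).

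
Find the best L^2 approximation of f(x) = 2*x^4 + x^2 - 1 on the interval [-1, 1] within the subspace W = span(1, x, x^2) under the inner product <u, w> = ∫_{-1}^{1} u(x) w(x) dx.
g(x) = 19*x^2/7 - 41/35

The best approximation g ∈ W is the orthogonal projection of f onto W. Writing g = a_0 + a_1 x + a_2 x^2, the coefficients solve the normal equations G · a = b where
  G_{ij} = <φ_i, φ_j> and b_i = <f, φ_i>, with φ_0 = 1, φ_1 = x, φ_2 = x^2.
G =
  [2, 0, 2/3]
  [0, 2/3, 0]
  [2/3, 0, 2/5],
b = (-8/15, 0, 32/105).
Solving gives a_0 = -41/35, a_1 = 0, a_2 = 19/7, so
  g(x) = 19*x^2/7 - 41/35.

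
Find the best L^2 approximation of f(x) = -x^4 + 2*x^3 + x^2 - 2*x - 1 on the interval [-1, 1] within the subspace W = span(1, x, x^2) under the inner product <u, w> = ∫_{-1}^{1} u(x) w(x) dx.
g(x) = x^2/7 - 4*x/5 - 32/35

The best approximation g ∈ W is the orthogonal projection of f onto W. Writing g = a_0 + a_1 x + a_2 x^2, the coefficients solve the normal equations G · a = b where
  G_{ij} = <φ_i, φ_j> and b_i = <f, φ_i>, with φ_0 = 1, φ_1 = x, φ_2 = x^2.
G =
  [2, 0, 2/3]
  [0, 2/3, 0]
  [2/3, 0, 2/5],
b = (-26/15, -8/15, -58/105).
Solving gives a_0 = -32/35, a_1 = -4/5, a_2 = 1/7, so
  g(x) = x^2/7 - 4*x/5 - 32/35.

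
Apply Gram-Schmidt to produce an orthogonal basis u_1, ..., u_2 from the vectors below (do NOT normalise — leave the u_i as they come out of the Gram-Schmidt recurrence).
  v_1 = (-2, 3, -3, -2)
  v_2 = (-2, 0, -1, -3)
Orthogonal basis:
  u_1 = (-2, 3, -3, -2)
  u_2 = (-1, -3/2, 1/2, -2)

Apply the Gram-Schmidt recurrence
  u_1 = v_1
  u_i = v_i − Σ_{j<i} ((v_i · u_j) / (u_j · u_j)) · u_j.

Step by step this gives:
  u_1 = (-2, 3, -3, -2)
  u_2 = (-1, -3/2, 1/2, -2)

Orthogonality check:
  u_2 · u_1 = 0 (should be 0)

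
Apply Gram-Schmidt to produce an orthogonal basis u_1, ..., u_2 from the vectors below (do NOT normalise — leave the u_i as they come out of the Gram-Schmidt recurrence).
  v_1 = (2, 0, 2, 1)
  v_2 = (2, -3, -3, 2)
Orthogonal basis:
  u_1 = (2, 0, 2, 1)
  u_2 = (2, -3, -3, 2)

Apply the Gram-Schmidt recurrence
  u_1 = v_1
  u_i = v_i − Σ_{j<i} ((v_i · u_j) / (u_j · u_j)) · u_j.

Step by step this gives:
  u_1 = (2, 0, 2, 1)
  u_2 = (2, -3, -3, 2)

Orthogonality check:
  u_2 · u_1 = 0 (should be 0)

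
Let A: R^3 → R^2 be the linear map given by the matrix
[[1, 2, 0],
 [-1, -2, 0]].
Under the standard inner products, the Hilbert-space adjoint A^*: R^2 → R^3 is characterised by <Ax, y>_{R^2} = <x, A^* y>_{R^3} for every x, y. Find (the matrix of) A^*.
A^* = A^T =
[[1, -1],
 [2, -2],
 [0, 0]]

For real matrices with standard dot products, the defining identity <Ax, y> = <x, A^* y> gives (Ax)^T y = x^T (A^*) y, i.e. x^T A^T y = x^T (A^*) y. Since this holds for all x, y, we must have A^* = A^T. Therefore
A^* =
[[1, -1],
 [2, -2],
 [0, 0]].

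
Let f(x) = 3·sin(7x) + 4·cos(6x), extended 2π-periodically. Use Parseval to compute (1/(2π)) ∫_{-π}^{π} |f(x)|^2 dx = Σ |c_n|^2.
Σ |c_n|^2 = 25/2

Expand |f|^2 and use orthogonality of {sin(nx), cos(mx)} on [-π, π]:
  ∫_{-π}^{π} sin(nx)^2 dx = π, ∫ cos(mx)^2 dx = π, and cross terms integrate to 0.
So ∫_{-π}^{π} f(x)^2 dx = 3^2 · π + 4^2 · π = (9 + 16)π.
Divide by 2π: (9 + 16)/2 = 25/2.
By Parseval, this equals Σ |c_n|^2.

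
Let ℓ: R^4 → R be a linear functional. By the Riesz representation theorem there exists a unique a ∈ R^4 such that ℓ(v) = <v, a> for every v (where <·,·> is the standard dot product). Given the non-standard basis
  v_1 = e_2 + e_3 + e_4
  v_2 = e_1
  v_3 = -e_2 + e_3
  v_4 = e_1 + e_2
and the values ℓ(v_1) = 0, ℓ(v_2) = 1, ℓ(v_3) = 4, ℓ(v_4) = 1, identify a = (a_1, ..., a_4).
a = (1, 0, 4, -4)

Write a = (a_1, ..., a_4) in the standard basis. For each basis vector v_i, ℓ(v_i) = <v_i, a> is a linear equation in the a_j's. Collect the n equations into a matrix system V a = ℓ, where row i of V is v_i (expressed in the standard basis). Since V is invertible (lower-triangular with 1s on the diagonal, up to permutation), solve by back-substitution:
  V =
[[0, 1, 1, 1],
 [1, 0, 0, 0],
 [0, -1, 1, 0],
 [1, 1, 0, 0]]
  V a = (0, 1, 4, 1)
Solving gives a = (1, 0, 4, -4).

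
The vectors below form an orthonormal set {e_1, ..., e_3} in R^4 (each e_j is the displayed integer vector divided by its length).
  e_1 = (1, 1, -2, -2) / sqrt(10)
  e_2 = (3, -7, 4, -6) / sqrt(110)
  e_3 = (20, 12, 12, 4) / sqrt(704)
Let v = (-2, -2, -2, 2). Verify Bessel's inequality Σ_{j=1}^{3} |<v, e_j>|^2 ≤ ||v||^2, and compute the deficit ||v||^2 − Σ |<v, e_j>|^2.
Σ |<v, e_j>|^2 = 12; ||v||^2 = 16; deficit = 4

Write each e_j = u_j / sqrt(<u_j, u_j>) where u_j is the displayed integer vector. Then <v, e_j> = <v, u_j> / sqrt(<u_j, u_j>), so |<v, e_j>|^2 = <v, u_j>^2 / <u_j, u_j>.
Coefficients: <v, e_1> = -4/sqrt(10), <v, e_2> = -12/sqrt(110), <v, e_3> = -80/sqrt(704).
Square and sum: Σ |<v, e_j>|^2 = 12.
Compute ||v||^2 = v·v = 16.
Deficit = 16 − 12 = 4 ≥ 0, confirming Bessel's inequality. (The deficit equals ||v − Σ <v,e_j> e_j||^2, the squared distance from v to span{e_j}.)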